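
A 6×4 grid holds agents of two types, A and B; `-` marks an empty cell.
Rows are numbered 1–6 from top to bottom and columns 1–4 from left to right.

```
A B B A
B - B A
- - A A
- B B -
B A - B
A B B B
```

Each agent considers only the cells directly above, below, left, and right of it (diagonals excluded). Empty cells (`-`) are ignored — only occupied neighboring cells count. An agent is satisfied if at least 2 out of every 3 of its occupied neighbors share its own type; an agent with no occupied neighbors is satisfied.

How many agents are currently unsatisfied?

12

Row 1: (1,1)A 0/2 not · (1,2)B 1/2 not · (1,3)B 2/3 satisfied · (1,4)A 1/2 not
Row 2: (2,1)B 0/1 not · (2,3)B 1/3 not · (2,4)A 2/3 satisfied
Row 3: (3,3)A 1/3 not · (3,4)A 2/2 satisfied
Row 4: (4,2)B 1/2 not · (4,3)B 1/2 not
Row 5: (5,1)B 0/2 not · (5,2)A 0/3 not · (5,4)B 1/1 satisfied
Row 6: (6,1)A 0/2 not · (6,2)B 1/3 not · (6,3)B 2/2 satisfied · (6,4)B 2/2 satisfied
Unsatisfied: (1,1), (1,2), (1,4), (2,1), (2,3), (3,3), (4,2), (4,3), (5,1), (5,2), (6,1), (6,2) — 12 in total.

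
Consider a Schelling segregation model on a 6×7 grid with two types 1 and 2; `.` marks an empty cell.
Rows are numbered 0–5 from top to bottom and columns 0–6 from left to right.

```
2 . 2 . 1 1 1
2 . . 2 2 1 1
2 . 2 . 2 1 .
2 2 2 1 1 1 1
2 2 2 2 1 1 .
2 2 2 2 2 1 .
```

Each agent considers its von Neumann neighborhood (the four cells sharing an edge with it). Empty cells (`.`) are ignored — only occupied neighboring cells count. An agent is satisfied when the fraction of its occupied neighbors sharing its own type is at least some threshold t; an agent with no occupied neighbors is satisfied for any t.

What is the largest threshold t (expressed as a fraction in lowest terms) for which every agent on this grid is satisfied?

(0,0)2 1/1
(0,2)2 — no occupied neighbors
(0,4)1 1/2
(0,5)1 3/3
(0,6)1 2/2
(1,0)2 2/2
(1,3)2 1/1
(1,4)2 2/4
(1,5)1 3/4
(1,6)1 2/2
(2,0)2 2/2
(2,2)2 1/1
(2,4)2 1/3
(2,5)1 2/3
(3,0)2 3/3
(3,1)2 3/3
(3,2)2 3/4
(3,3)1 1/3
(3,4)1 3/4
(3,5)1 4/4
(3,6)1 1/1
(4,0)2 3/3
(4,1)2 4/4
(4,2)2 4/4
(4,3)2 2/4
(4,4)1 2/4
(4,5)1 3/3
(5,0)2 2/2
(5,1)2 3/3
(5,2)2 3/3
(5,3)2 3/3
(5,4)2 1/3
(5,5)1 1/2
The smallest same-type fraction is 1/3 at (2,4), which reduces to 1/3. Any threshold above that leaves this agent unsatisfied.

1/3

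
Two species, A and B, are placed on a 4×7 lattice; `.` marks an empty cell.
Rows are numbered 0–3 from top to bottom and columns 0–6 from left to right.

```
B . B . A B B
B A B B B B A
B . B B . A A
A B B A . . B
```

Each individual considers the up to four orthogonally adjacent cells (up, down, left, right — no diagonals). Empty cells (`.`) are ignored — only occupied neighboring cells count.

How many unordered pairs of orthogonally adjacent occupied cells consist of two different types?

12

Scan each occupied cell's neighbors to the right and below so each pair is counted once.
From row 0: 3 unlike of 7 pairs (running 3/7).
From row 1: 4 unlike of 11 pairs (running 7/18).
From row 2: 3 unlike of 6 pairs (running 10/24).
From row 3: 2 unlike of 3 pairs (running 12/27).
Total adjacent occupied pairs: 27; unlike-type pairs: 12.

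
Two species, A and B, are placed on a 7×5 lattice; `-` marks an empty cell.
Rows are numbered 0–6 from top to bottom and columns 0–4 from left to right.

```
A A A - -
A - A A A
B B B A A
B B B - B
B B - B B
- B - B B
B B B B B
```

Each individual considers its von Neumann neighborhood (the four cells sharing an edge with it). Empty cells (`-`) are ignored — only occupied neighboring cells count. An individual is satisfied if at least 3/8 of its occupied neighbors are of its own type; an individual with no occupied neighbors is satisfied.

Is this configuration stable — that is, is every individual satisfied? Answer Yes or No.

(0,0)A 2/2 ✓
(0,1)A 2/2 ✓
(0,2)A 2/2 ✓
(1,0)A 1/2 ✓
(1,2)A 2/3 ✓
(1,3)A 3/3 ✓
(1,4)A 2/2 ✓
(2,0)B 2/3 ✓
(2,1)B 3/3 ✓
(2,2)B 2/4 ✓
(2,3)A 2/3 ✓
(2,4)A 2/3 ✓
(3,0)B 3/3 ✓
(3,1)B 4/4 ✓
(3,2)B 2/2 ✓
(3,4)B 1/2 ✓
(4,0)B 2/2 ✓
(4,1)B 3/3 ✓
(4,3)B 2/2 ✓
(4,4)B 3/3 ✓
(5,1)B 2/2 ✓
(5,3)B 3/3 ✓
(5,4)B 3/3 ✓
(6,0)B 1/1 ✓
(6,1)B 3/3 ✓
(6,2)B 2/2 ✓
(6,3)B 3/3 ✓
(6,4)B 2/2 ✓
All meet the threshold, so the configuration is stable.

Yes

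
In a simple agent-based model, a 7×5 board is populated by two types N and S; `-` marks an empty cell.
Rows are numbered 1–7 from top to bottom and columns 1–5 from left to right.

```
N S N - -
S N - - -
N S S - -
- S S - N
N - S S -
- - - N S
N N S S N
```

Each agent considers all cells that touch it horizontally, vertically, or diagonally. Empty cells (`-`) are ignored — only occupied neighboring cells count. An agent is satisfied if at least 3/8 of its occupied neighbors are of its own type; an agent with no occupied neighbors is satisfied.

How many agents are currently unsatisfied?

8

(1,1)N 1/3 not
(1,2)S 1/4 not
(1,3)N 1/2 satisfied
(2,1)S 2/5 satisfied
(2,2)N 3/7 satisfied
(3,1)N 1/4 not
(3,2)S 4/6 satisfied
(3,3)S 3/4 satisfied
(4,2)S 4/6 satisfied
(4,3)S 5/5 satisfied
(4,5)N 0/1 not
(5,1)N 0/1 not
(5,3)S 3/4 satisfied
(5,4)S 3/5 satisfied
(6,4)N 1/6 not
(6,5)S 2/4 satisfied
(7,1)N 1/1 satisfied
(7,2)N 1/2 satisfied
(7,3)S 1/3 not
(7,4)S 2/4 satisfied
(7,5)N 1/3 not
Unsatisfied: (1,1), (1,2), (3,1), (4,5), (5,1), (6,4), (7,3), (7,5) — 8 in total.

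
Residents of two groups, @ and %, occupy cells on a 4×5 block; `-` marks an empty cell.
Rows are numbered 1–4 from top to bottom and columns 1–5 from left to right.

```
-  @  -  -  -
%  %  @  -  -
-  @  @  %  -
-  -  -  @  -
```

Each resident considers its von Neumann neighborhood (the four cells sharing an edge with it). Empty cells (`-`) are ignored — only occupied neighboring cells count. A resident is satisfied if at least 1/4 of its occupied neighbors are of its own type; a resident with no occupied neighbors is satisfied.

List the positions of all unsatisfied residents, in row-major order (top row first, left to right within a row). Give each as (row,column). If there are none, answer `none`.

(1,2), (3,4), (4,4)

(1,2)@ 0/1 not
(2,1)% 1/1 satisfied
(2,2)% 1/4 satisfied
(2,3)@ 1/2 satisfied
(3,2)@ 1/2 satisfied
(3,3)@ 2/3 satisfied
(3,4)% 0/2 not
(4,4)@ 0/1 not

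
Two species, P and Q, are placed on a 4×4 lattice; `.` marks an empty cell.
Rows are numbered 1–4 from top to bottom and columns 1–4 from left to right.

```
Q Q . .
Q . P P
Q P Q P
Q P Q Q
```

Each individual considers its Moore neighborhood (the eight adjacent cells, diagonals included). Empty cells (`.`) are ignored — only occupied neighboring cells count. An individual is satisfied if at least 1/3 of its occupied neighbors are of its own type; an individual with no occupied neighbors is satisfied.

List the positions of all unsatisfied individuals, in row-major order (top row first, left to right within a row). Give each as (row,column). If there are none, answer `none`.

Row 1: (1,1)Q 2/2 satisfied · (1,2)Q 2/3 satisfied
Row 2: (2,1)Q 3/4 satisfied · (2,3)P 3/5 satisfied · (2,4)P 2/3 satisfied
Row 3: (3,1)Q 2/4 satisfied · (3,2)P 2/7 not · (3,3)Q 2/7 not · (3,4)P 2/5 satisfied
Row 4: (4,1)Q 1/3 satisfied · (4,2)P 1/5 not · (4,3)Q 2/5 satisfied · (4,4)Q 2/3 satisfied

(3,2), (3,3), (4,2)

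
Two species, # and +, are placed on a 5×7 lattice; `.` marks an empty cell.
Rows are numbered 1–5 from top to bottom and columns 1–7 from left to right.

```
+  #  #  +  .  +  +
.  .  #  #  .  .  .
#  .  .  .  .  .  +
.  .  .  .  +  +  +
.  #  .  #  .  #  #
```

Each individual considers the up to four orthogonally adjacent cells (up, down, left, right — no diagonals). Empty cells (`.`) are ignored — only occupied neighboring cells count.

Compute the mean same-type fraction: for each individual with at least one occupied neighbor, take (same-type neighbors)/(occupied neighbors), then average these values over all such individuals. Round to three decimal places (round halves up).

0.643

Row 1: (1,1)+ 0/1 · (1,2)# 1/2 · (1,3)# 2/3 · (1,4)+ 0/2 · (1,6)+ 1/1 · (1,7)+ 1/1
Row 2: (2,3)# 2/2 · (2,4)# 1/2
Row 3: (3,1)# — no occupied neighbors · (3,7)+ 1/1
Row 4: (4,5)+ 1/1 · (4,6)+ 2/3 · (4,7)+ 2/3
Row 5: (5,2)# — no occupied neighbors · (5,4)# — no occupied neighbors · (5,6)# 1/2 · (5,7)# 1/2
Sum over 14 individuals: 0/1 + 1/2 + 2/3 + 0/2 + 1/1 + 1/1 + 2/2 + 1/2 + 1/1 + 1/1 + 2/3 + 2/3 + 1/2 + 1/2 = 9; mean = 9 ÷ 14 = 9/14 = 0.642857… → 0.643.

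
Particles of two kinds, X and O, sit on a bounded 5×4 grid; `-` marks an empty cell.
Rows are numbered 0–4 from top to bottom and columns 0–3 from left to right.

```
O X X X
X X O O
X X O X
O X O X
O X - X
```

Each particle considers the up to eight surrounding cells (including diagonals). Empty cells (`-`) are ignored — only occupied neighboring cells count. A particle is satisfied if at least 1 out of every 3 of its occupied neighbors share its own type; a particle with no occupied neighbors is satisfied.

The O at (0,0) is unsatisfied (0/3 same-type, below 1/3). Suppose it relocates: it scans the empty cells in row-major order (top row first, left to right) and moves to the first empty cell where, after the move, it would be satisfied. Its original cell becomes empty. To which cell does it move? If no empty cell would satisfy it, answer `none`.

none

Vacating (0,0). Empty cells in order:
  (4,2): 1/5 same-type → still unsatisfied.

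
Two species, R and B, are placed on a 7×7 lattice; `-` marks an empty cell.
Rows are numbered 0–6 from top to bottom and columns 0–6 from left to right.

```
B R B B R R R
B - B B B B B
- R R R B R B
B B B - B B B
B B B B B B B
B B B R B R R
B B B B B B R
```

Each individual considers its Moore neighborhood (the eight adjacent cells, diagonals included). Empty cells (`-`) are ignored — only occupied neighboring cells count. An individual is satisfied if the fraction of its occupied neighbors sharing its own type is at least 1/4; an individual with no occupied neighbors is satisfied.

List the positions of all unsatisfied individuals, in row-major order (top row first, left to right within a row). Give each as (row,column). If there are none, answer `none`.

(0,0)B 1/2 satisfied
(0,1)R 0/4 not
(0,2)B 3/4 satisfied
(0,3)B 4/5 satisfied
(0,4)R 1/5 not
(0,5)R 2/5 satisfied
(0,6)R 1/3 satisfied
(1,0)B 1/3 satisfied
(1,2)B 3/7 satisfied
(1,3)B 5/8 satisfied
(1,4)B 4/8 satisfied
(1,5)B 4/8 satisfied
(1,6)B 2/5 satisfied
(2,1)R 1/6 not
(2,2)R 2/6 satisfied
(2,3)R 1/7 not
(2,4)B 5/7 satisfied
(2,5)R 0/8 not
(2,6)B 4/5 satisfied
(3,0)B 3/4 satisfied
(3,1)B 5/7 satisfied
(3,2)B 4/7 satisfied
(3,4)B 5/7 satisfied
(3,5)B 7/8 satisfied
(3,6)B 4/5 satisfied
(4,0)B 5/5 satisfied
(4,1)B 8/8 satisfied
(4,2)B 6/7 satisfied
(4,3)B 6/7 satisfied
(4,4)B 5/7 satisfied
(4,5)B 6/8 satisfied
(4,6)B 3/5 satisfied
(5,0)B 5/5 satisfied
(5,1)B 8/8 satisfied
(5,2)B 7/8 satisfied
(5,3)R 0/8 not
(5,4)B 6/8 satisfied
(5,5)R 2/8 satisfied
(5,6)R 2/5 satisfied
(6,0)B 3/3 satisfied
(6,1)B 5/5 satisfied
(6,2)B 4/5 satisfied
(6,3)B 4/5 satisfied
(6,4)B 3/5 satisfied
(6,5)B 2/5 satisfied
(6,6)R 2/3 satisfied

(0,1), (0,4), (2,1), (2,3), (2,5), (5,3)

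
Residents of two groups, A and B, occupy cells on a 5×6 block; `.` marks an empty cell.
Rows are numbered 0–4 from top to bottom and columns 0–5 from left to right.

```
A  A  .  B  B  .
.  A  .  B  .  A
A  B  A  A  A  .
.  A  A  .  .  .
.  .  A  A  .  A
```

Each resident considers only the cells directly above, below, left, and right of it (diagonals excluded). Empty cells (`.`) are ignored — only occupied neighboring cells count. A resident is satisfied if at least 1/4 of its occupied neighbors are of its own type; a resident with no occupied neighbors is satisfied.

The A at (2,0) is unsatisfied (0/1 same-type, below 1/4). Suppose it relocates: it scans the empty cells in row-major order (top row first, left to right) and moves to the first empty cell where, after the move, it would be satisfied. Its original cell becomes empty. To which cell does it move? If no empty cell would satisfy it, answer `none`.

(0,2)

Vacating (2,0). Empty cells in order:
  (0,2): 1/2 same-type → satisfied — stop here.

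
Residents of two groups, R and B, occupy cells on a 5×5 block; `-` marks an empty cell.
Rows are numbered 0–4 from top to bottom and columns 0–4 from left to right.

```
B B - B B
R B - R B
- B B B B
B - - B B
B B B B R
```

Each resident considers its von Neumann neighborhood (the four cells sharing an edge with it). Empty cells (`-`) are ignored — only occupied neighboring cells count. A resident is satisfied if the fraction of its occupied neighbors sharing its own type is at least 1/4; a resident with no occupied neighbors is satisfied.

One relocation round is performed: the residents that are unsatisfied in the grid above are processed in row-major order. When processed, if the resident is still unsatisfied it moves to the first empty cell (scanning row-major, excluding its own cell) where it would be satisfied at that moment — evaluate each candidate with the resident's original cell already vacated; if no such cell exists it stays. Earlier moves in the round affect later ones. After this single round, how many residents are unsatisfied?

0

Initially unsatisfied (in order): (1,0), (1,3), (4,4).
  (1,0) → (1,2).
  (1,3): now satisfied by earlier moves; stays.
  (4,4) → (0,2).
Resulting grid:
B B R B B
- B R R B
- B B B B
B - - B B
B B B B -
All satisfied now.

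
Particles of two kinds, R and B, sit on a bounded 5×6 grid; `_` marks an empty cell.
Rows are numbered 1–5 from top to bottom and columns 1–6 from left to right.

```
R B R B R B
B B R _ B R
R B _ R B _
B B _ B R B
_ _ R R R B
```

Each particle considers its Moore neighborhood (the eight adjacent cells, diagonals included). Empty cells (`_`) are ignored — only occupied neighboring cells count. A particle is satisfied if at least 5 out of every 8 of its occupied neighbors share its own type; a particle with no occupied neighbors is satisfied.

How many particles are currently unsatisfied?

(1,1)R 0/3 not
(1,2)B 2/5 not
(1,3)R 1/4 not
(1,4)B 1/4 not
(1,5)R 1/4 not
(1,6)B 1/3 not
(2,1)B 3/5 not
(2,2)B 3/7 not
(2,3)R 2/6 not
(2,5)B 3/6 not
(2,6)R 1/4 not
(3,1)R 0/5 not
(3,2)B 4/6 satisfied
(3,4)R 2/5 not
(3,5)B 3/6 not
(4,1)B 2/3 satisfied
(4,2)B 2/4 not
(4,4)B 1/6 not
(4,5)R 3/7 not
(4,6)B 2/4 not
(5,3)R 1/3 not
(5,4)R 3/4 satisfied
(5,5)R 2/5 not
(5,6)B 1/3 not
Unsatisfied: (1,1), (1,2), (1,3), (1,4), (1,5), (1,6), (2,1), (2,2), (2,3), (2,5), (2,6), (3,1), (3,4), (3,5), (4,2), (4,4), (4,5), (4,6), (5,3), (5,5), (5,6) — 21 in total.

21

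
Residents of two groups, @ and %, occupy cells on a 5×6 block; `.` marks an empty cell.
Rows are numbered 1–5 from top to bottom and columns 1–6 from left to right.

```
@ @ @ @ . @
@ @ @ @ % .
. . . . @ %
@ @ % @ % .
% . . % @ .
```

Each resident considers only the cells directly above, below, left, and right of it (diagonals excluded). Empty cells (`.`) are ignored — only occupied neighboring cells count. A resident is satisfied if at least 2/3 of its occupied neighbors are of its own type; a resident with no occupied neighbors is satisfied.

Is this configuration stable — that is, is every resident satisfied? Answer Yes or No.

No

(1,1)@ 2/2 satisfied
(1,2)@ 3/3 satisfied
(1,3)@ 3/3 satisfied
(1,4)@ 2/2 satisfied
(1,6)@ 0/0 satisfied
(2,1)@ 2/2 satisfied
(2,2)@ 3/3 satisfied
(2,3)@ 3/3 satisfied
(2,4)@ 2/3 satisfied
(2,5)% 0/2 not
(3,5)@ 0/3 not
(3,6)% 0/1 not
(4,1)@ 1/2 not
(4,2)@ 1/2 not
(4,3)% 0/2 not
(4,4)@ 0/3 not
(4,5)% 0/3 not
(5,1)% 0/1 not
(5,4)% 0/2 not
(5,5)@ 0/2 not
For instance (2,5) has only 0/2 same-type neighbors, below 2/3.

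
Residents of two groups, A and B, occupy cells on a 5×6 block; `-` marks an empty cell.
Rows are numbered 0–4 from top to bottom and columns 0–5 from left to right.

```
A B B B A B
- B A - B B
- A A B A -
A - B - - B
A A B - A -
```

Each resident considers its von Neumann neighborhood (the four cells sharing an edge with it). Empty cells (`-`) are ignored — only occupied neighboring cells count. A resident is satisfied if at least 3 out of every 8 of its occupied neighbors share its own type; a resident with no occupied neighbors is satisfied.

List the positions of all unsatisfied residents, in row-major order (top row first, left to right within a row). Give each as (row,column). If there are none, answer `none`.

(0,0), (0,4), (1,1), (1,2), (1,4), (2,3), (2,4)

(0,0)A 0/1 not
(0,1)B 2/3 satisfied
(0,2)B 2/3 satisfied
(0,3)B 1/2 satisfied
(0,4)A 0/3 not
(0,5)B 1/2 satisfied
(1,1)B 1/3 not
(1,2)A 1/3 not
(1,4)B 1/3 not
(1,5)B 2/2 satisfied
(2,1)A 1/2 satisfied
(2,2)A 2/4 satisfied
(2,3)B 0/2 not
(2,4)A 0/2 not
(3,0)A 1/1 satisfied
(3,2)B 1/2 satisfied
(3,5)B 0/0 satisfied
(4,0)A 2/2 satisfied
(4,1)A 1/2 satisfied
(4,2)B 1/2 satisfied
(4,4)A 0/0 satisfied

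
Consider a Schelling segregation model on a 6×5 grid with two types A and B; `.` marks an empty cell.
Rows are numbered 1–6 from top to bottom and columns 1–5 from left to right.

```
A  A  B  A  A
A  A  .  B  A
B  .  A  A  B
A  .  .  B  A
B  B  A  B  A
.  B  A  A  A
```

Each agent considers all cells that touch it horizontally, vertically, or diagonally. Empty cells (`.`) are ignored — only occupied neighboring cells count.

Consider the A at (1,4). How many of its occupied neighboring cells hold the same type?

Occupied neighbors of (1,4): (1,3)=B, (1,5)=A, (2,4)=B, (2,5)=A.
Same type (A): 2 of 4.

2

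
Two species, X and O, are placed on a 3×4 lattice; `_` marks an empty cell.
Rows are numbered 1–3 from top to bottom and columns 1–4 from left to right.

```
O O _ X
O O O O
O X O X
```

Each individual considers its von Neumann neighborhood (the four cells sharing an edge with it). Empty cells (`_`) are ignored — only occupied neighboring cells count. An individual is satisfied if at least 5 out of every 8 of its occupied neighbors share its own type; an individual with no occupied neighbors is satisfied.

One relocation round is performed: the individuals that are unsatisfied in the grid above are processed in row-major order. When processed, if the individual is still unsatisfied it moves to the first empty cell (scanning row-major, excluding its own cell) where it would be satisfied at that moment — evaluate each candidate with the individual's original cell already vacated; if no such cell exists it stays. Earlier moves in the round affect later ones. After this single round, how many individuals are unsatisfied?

Initially unsatisfied (in order): (1,4), (2,4), (3,1), (3,2), (3,3), (3,4).
  (1,4): no empty cell satisfies it; stays.
  (2,4) → (1,3).
  (3,1): no empty cell satisfies it; stays.
  (3,2) → (2,4).
  (3,3) → (3,2).
  (3,4): now satisfied by earlier moves; stays.
Resulting grid:
O O O X
O O O X
O O _ X
Unsatisfied now: (1,4).

1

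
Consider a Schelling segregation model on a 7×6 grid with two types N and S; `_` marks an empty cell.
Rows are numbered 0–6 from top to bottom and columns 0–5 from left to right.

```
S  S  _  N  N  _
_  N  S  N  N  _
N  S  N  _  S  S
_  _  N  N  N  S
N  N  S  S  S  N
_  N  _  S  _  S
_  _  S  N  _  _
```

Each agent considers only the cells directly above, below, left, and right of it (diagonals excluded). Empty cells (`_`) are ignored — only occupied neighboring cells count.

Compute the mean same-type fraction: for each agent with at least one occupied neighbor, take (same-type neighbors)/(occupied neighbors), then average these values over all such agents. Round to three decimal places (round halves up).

0.464

(0,0)S 1/1
(0,1)S 1/2
(0,3)N 2/2
(0,4)N 2/2
(1,1)N 0/3
(1,2)S 0/3
(1,3)N 2/3
(1,4)N 2/3
(2,0)N 0/1
(2,1)S 0/3
(2,2)N 1/3
(2,4)S 1/3
(2,5)S 2/2
(3,2)N 2/3
(3,3)N 2/3
(3,4)N 1/4
(3,5)S 1/3
(4,0)N 1/1
(4,1)N 2/3
(4,2)S 1/3
(4,3)S 3/4
(4,4)S 1/3
(4,5)N 0/3
(5,1)N 1/1
(5,3)S 1/2
(5,5)S 0/1
(6,2)S 0/1
(6,3)N 0/2
Sum over 28 agents: 1/1 + 1/2 + 2/2 + 2/2 + 0/3 + 0/3 + 2/3 + 2/3 + 0/1 + 0/3 + 1/3 + 1/3 + 2/2 + 2/3 + 2/3 + 1/4 + 1/3 + 1/1 + 2/3 + 1/3 + 3/4 + 1/3 + 0/3 + 1/1 + 1/2 + 0/1 + 0/1 + 0/2 = 13; mean = 13 ÷ 28 = 13/28 = 0.464285… → 0.464.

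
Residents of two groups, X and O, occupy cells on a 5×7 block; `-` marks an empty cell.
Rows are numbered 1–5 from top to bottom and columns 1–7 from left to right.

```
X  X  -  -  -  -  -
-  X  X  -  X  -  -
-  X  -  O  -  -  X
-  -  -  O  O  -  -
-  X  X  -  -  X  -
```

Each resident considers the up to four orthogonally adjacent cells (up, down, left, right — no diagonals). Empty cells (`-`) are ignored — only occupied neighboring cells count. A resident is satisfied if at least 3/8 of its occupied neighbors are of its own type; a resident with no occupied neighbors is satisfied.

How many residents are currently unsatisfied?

(1,1)X 1/1 satisfied
(1,2)X 2/2 satisfied
(2,2)X 3/3 satisfied
(2,3)X 1/1 satisfied
(2,5)X 0/0 satisfied
(3,2)X 1/1 satisfied
(3,4)O 1/1 satisfied
(3,7)X 0/0 satisfied
(4,4)O 2/2 satisfied
(4,5)O 1/1 satisfied
(5,2)X 1/1 satisfied
(5,3)X 1/1 satisfied
(5,6)X 0/0 satisfied
Every one meets the threshold.

0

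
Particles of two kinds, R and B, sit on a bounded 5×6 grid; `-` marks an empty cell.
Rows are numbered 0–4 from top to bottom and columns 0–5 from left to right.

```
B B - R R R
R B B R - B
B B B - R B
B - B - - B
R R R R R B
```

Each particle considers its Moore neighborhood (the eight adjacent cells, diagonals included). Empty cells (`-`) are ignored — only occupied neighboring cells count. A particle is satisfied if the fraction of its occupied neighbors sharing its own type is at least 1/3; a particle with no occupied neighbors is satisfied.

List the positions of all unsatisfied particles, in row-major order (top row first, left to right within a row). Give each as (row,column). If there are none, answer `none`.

(1,0), (1,5), (2,4)

(0,0)B 2/3 satisfied
(0,1)B 3/4 satisfied
(0,3)R 2/3 satisfied
(0,4)R 3/4 satisfied
(0,5)R 1/2 satisfied
(1,0)R 0/5 not
(1,1)B 6/7 satisfied
(1,2)B 4/6 satisfied
(1,3)R 3/5 satisfied
(1,5)B 1/4 not
(2,0)B 3/4 satisfied
(2,1)B 6/7 satisfied
(2,2)B 4/5 satisfied
(2,4)R 1/4 not
(2,5)B 2/3 satisfied
(3,0)B 2/4 satisfied
(3,2)B 2/5 satisfied
(3,5)B 2/4 satisfied
(4,0)R 1/2 satisfied
(4,1)R 2/4 satisfied
(4,2)R 2/3 satisfied
(4,3)R 2/3 satisfied
(4,4)R 1/3 satisfied
(4,5)B 1/2 satisfied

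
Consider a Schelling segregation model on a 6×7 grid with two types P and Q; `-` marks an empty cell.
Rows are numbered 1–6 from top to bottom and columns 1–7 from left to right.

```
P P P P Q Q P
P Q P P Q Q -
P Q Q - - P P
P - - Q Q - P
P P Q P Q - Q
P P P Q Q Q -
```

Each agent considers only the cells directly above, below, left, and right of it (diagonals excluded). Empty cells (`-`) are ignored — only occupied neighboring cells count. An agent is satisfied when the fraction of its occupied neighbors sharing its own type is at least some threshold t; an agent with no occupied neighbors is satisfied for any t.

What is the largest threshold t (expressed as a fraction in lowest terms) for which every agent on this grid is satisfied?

Row 1: (1,1)P 2/2 · (1,2)P 2/3 · (1,3)P 3/3 · (1,4)P 2/3 · (1,5)Q 2/3 · (1,6)Q 2/3 · (1,7)P 0/1
Row 2: (2,1)P 2/3 · (2,2)Q 1/4 · (2,3)P 2/4 · (2,4)P 2/3 · (2,5)Q 2/3 · (2,6)Q 2/3
Row 3: (3,1)P 2/3 · (3,2)Q 2/3 · (3,3)Q 1/2 · (3,6)P 1/2 · (3,7)P 2/2
Row 4: (4,1)P 2/2 · (4,4)Q 1/2 · (4,5)Q 2/2 · (4,7)P 1/2
Row 5: (5,1)P 3/3 · (5,2)P 2/3 · (5,3)Q 0/3 · (5,4)P 0/4 · (5,5)Q 2/3 · (5,7)Q 0/1
Row 6: (6,1)P 2/2 · (6,2)P 3/3 · (6,3)P 1/3 · (6,4)Q 1/3 · (6,5)Q 3/3 · (6,6)Q 1/1
The smallest same-type fraction is 0/1 at (1,7), which reduces to 0/1. Any threshold above that leaves this agent unsatisfied.

0/1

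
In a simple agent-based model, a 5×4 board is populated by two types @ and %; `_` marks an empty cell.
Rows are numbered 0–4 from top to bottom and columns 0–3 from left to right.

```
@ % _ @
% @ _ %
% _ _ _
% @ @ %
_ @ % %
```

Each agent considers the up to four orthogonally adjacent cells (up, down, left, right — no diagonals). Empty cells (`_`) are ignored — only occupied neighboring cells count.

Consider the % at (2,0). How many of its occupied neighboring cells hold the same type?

Occupied neighbors of (2,0): (1,0)=%, (3,0)=%.
Same type (%): 2 of 2.

2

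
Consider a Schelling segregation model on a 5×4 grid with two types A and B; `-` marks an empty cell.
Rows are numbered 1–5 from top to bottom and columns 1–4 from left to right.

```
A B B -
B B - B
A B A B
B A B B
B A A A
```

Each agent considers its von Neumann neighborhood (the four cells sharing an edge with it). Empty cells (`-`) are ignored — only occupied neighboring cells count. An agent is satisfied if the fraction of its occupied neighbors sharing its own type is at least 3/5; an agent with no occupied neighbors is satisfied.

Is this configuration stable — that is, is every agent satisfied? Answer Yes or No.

(1,1)A 0/2 ✗
(1,2)B 2/3 ✓
(1,3)B 1/1 ✓
(2,1)B 1/3 ✗
(2,2)B 3/3 ✓
(2,4)B 1/1 ✓
(3,1)A 0/3 ✗
(3,2)B 1/4 ✗
(3,3)A 0/3 ✗
(3,4)B 2/3 ✓
(4,1)B 1/3 ✗
(4,2)A 1/4 ✗
(4,3)B 1/4 ✗
(4,4)B 2/3 ✓
(5,1)B 1/2 ✗
(5,2)A 2/3 ✓
(5,3)A 2/3 ✓
(5,4)A 1/2 ✗
For instance (1,1) has only 0/2 same-type neighbors, below 3/5.

No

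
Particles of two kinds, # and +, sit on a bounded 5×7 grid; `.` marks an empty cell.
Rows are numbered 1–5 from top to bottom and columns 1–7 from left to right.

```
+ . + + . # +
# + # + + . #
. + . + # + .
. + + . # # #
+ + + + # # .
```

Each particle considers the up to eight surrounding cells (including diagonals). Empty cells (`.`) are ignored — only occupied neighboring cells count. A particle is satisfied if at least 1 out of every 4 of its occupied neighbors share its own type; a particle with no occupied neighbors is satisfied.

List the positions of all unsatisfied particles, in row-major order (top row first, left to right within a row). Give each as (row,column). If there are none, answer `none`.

Row 1: (1,1)+ 1/2 satisfied · (1,3)+ 3/4 satisfied · (1,4)+ 3/4 satisfied · (1,6)# 1/3 satisfied · (1,7)+ 0/2 not
Row 2: (2,1)# 0/3 not · (2,2)+ 3/5 satisfied · (2,3)# 0/6 not · (2,4)+ 4/6 satisfied · (2,5)+ 4/6 satisfied · (2,7)# 1/3 satisfied
Row 3: (3,2)+ 3/5 satisfied · (3,4)+ 3/6 satisfied · (3,5)# 2/6 satisfied · (3,6)+ 1/6 not
Row 4: (4,2)+ 5/5 satisfied · (4,3)+ 6/6 satisfied · (4,5)# 4/7 satisfied · (4,6)# 5/6 satisfied · (4,7)# 2/3 satisfied
Row 5: (5,1)+ 2/2 satisfied · (5,2)+ 4/4 satisfied · (5,3)+ 4/4 satisfied · (5,4)+ 2/4 satisfied · (5,5)# 3/4 satisfied · (5,6)# 4/4 satisfied

(1,7), (2,1), (2,3), (3,6)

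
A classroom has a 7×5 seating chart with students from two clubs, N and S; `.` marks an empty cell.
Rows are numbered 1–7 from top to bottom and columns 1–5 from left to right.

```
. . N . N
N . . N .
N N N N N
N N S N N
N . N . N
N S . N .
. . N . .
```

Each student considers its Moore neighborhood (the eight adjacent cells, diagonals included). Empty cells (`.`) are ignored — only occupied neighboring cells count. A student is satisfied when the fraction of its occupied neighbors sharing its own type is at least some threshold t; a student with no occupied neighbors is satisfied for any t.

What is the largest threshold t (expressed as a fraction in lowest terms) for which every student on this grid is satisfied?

0/1

(1,3)N 1/1
(1,5)N 1/1
(2,1)N 2/2
(2,4)N 5/5
(3,1)N 4/4
(3,2)N 5/6
(3,3)N 5/6
(3,4)N 5/6
(3,5)N 4/4
(4,1)N 4/4
(4,2)N 6/7
(4,3)S 0/6
(4,4)N 6/7
(4,5)N 4/4
(5,1)N 3/4
(5,3)N 3/5
(5,5)N 3/3
(6,1)N 1/2
(6,2)S 0/4
(6,4)N 3/3
(7,3)N 1/2
The smallest same-type fraction is 0/6 at (4,3), which reduces to 0/1. Any threshold above that leaves this student unsatisfied.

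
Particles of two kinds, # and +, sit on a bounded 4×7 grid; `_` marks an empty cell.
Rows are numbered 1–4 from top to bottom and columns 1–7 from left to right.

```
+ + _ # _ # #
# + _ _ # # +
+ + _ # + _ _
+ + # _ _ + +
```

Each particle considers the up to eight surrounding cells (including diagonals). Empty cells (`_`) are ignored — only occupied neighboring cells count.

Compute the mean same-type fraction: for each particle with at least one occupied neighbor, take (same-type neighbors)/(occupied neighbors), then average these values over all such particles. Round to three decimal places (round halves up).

Row 1: (1,1)+ 2/3 · (1,2)+ 2/3 · (1,4)# 1/1 · (1,6)# 3/4 · (1,7)# 2/3
Row 2: (2,1)# 0/5 · (2,2)+ 4/5 · (2,5)# 4/5 · (2,6)# 3/5 · (2,7)+ 0/3
Row 3: (3,1)+ 4/5 · (3,2)+ 4/6 · (3,4)# 2/3 · (3,5)+ 1/4
Row 4: (4,1)+ 3/3 · (4,2)+ 3/4 · (4,3)# 1/3 · (4,6)+ 2/2 · (4,7)+ 1/1
Sum over 19 particles: 2/3 + 2/3 + 1/1 + 3/4 + 2/3 + 0/5 + 4/5 + 4/5 + 3/5 + 0/3 + 4/5 + 4/6 + 2/3 + 1/4 + 3/3 + 3/4 + 1/3 + 2/2 + 1/1 = 149/12; mean = 149/12 ÷ 19 = 149/228 = 0.653508… → 0.654.

0.654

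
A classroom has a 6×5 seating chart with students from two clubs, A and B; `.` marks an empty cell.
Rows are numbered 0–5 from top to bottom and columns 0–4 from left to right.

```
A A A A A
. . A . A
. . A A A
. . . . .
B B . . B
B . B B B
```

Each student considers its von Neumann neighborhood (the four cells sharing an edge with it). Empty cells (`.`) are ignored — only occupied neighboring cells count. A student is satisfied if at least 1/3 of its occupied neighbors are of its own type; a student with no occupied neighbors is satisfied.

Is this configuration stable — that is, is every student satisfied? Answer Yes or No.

(0,0)A 1/1 ok
(0,1)A 2/2 ok
(0,2)A 3/3 ok
(0,3)A 2/2 ok
(0,4)A 2/2 ok
(1,2)A 2/2 ok
(1,4)A 2/2 ok
(2,2)A 2/2 ok
(2,3)A 2/2 ok
(2,4)A 2/2 ok
(4,0)B 2/2 ok
(4,1)B 1/1 ok
(4,4)B 1/1 ok
(5,0)B 1/1 ok
(5,2)B 1/1 ok
(5,3)B 2/2 ok
(5,4)B 2/2 ok
All meet the threshold, so the configuration is stable.

Yes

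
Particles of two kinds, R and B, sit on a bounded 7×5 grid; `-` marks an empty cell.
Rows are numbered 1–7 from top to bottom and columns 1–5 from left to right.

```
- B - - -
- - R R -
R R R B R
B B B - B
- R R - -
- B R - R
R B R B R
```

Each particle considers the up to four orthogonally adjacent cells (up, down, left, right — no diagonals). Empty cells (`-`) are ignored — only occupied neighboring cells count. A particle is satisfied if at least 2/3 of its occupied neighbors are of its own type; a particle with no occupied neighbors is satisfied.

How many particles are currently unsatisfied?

Row 1: (1,2)B 0/0 satisfied
Row 2: (2,3)R 2/2 satisfied · (2,4)R 1/2 not
Row 3: (3,1)R 1/2 not · (3,2)R 2/3 satisfied · (3,3)R 2/4 not · (3,4)B 0/3 not · (3,5)R 0/2 not
Row 4: (4,1)B 1/2 not · (4,2)B 2/4 not · (4,3)B 1/3 not · (4,5)B 0/1 not
Row 5: (5,2)R 1/3 not · (5,3)R 2/3 satisfied
Row 6: (6,2)B 1/3 not · (6,3)R 2/3 satisfied · (6,5)R 1/1 satisfied
Row 7: (7,1)R 0/1 not · (7,2)B 1/3 not · (7,3)R 1/3 not · (7,4)B 0/2 not · (7,5)R 1/2 not
Unsatisfied: (2,4), (3,1), (3,3), (3,4), (3,5), (4,1), (4,2), (4,3), (4,5), (5,2), (6,2), (7,1), (7,2), (7,3), (7,4), (7,5) — 16 in total.

16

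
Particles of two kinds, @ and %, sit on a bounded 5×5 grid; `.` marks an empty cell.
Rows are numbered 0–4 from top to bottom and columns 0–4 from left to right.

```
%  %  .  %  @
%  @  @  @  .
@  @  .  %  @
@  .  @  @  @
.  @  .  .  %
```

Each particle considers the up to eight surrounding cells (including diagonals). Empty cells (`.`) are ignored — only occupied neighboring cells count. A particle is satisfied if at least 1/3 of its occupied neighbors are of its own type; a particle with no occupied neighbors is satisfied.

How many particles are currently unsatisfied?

3

(0,0)% 2/3 satisfied
(0,1)% 2/4 satisfied
(0,3)% 0/3 not
(0,4)@ 1/2 satisfied
(1,0)% 2/5 satisfied
(1,1)@ 3/6 satisfied
(1,2)@ 3/6 satisfied
(1,3)@ 3/5 satisfied
(2,0)@ 3/4 satisfied
(2,1)@ 5/6 satisfied
(2,3)% 0/6 not
(2,4)@ 3/4 satisfied
(3,0)@ 3/3 satisfied
(3,2)@ 3/4 satisfied
(3,3)@ 3/5 satisfied
(3,4)@ 2/4 satisfied
(4,1)@ 2/2 satisfied
(4,4)% 0/2 not
Unsatisfied: (0,3), (2,3), (4,4) — 3 in total.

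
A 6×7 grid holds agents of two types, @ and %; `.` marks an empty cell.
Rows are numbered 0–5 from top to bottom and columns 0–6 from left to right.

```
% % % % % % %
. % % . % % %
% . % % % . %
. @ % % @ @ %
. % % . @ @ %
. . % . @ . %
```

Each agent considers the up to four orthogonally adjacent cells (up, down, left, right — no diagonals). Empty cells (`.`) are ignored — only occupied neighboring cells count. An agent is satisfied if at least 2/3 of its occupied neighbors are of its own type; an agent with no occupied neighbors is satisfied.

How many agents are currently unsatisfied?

(0,0)% 1/1 ok
(0,1)% 3/3 ok
(0,2)% 3/3 ok
(0,3)% 2/2 ok
(0,4)% 3/3 ok
(0,5)% 3/3 ok
(0,6)% 2/2 ok
(1,1)% 2/2 ok
(1,2)% 3/3 ok
(1,4)% 3/3 ok
(1,5)% 3/3 ok
(1,6)% 3/3 ok
(2,0)% 0/0 ok
(2,2)% 3/3 ok
(2,3)% 3/3 ok
(2,4)% 2/3 ok
(2,6)% 2/2 ok
(3,1)@ 0/2 unhappy
(3,2)% 3/4 ok
(3,3)% 2/3 ok
(3,4)@ 2/4 unhappy
(3,5)@ 2/3 ok
(3,6)% 2/3 ok
(4,1)% 1/2 unhappy
(4,2)% 3/3 ok
(4,4)@ 3/3 ok
(4,5)@ 2/3 ok
(4,6)% 2/3 ok
(5,2)% 1/1 ok
(5,4)@ 1/1 ok
(5,6)% 1/1 ok
Unsatisfied: (3,1), (3,4), (4,1) — 3 in total.

3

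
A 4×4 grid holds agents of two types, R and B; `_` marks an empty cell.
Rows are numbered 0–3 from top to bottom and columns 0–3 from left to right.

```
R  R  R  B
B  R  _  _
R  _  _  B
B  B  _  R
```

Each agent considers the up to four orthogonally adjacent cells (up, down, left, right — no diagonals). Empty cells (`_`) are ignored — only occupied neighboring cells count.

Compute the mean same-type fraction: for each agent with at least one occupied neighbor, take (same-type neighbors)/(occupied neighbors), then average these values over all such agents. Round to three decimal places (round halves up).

0.364

Row 0: (0,0)R 1/2 · (0,1)R 3/3 · (0,2)R 1/2 · (0,3)B 0/1
Row 1: (1,0)B 0/3 · (1,1)R 1/2
Row 2: (2,0)R 0/2 · (2,3)B 0/1
Row 3: (3,0)B 1/2 · (3,1)B 1/1 · (3,3)R 0/1
Sum over 11 agents: 1/2 + 3/3 + 1/2 + 0/1 + 0/3 + 1/2 + 0/2 + 0/1 + 1/2 + 1/1 + 0/1 = 4; mean = 4 ÷ 11 = 4/11 = 0.363636… → 0.364.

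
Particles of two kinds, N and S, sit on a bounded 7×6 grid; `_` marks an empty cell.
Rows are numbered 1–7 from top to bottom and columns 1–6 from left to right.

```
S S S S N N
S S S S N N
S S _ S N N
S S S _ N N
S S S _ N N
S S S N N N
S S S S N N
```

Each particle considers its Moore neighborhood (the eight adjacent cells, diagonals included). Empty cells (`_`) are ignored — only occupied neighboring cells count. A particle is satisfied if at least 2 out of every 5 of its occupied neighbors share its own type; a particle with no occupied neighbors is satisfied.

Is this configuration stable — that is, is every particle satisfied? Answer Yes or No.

(1,1)S 3/3 ok
(1,2)S 5/5 ok
(1,3)S 5/5 ok
(1,4)S 3/5 ok
(1,5)N 3/5 ok
(1,6)N 3/3 ok
(2,1)S 5/5 ok
(2,2)S 7/7 ok
(2,3)S 7/7 ok
(2,4)S 4/7 ok
(2,5)N 5/8 ok
(2,6)N 5/5 ok
(3,1)S 5/5 ok
(3,2)S 7/7 ok
(3,4)S 3/6 ok
(3,5)N 5/7 ok
(3,6)N 5/5 ok
(4,1)S 5/5 ok
(4,2)S 7/7 ok
(4,3)S 5/5 ok
(4,5)N 5/6 ok
(4,6)N 5/5 ok
(5,1)S 5/5 ok
(5,2)S 8/8 ok
(5,3)S 5/6 ok
(5,5)N 6/6 ok
(5,6)N 5/5 ok
(6,1)S 5/5 ok
(6,2)S 8/8 ok
(6,3)S 6/7 ok
(6,4)N 3/7 ok
(6,5)N 6/7 ok
(6,6)N 5/5 ok
(7,1)S 3/3 ok
(7,2)S 5/5 ok
(7,3)S 4/5 ok
(7,4)S 2/5 ok
(7,5)N 4/5 ok
(7,6)N 3/3 ok
All meet the threshold, so the configuration is stable.

Yes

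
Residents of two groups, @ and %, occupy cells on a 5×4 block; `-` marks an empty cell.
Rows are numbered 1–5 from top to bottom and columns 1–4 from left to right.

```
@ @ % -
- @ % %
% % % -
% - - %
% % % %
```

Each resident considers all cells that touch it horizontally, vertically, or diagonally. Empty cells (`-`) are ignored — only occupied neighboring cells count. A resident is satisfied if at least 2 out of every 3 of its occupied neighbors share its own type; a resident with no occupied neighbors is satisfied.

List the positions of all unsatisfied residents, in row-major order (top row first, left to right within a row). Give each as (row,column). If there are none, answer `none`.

(1,1)@ 2/2 satisfied
(1,2)@ 2/4 not
(1,3)% 2/4 not
(2,2)@ 2/7 not
(2,3)% 4/6 satisfied
(2,4)% 3/3 satisfied
(3,1)% 2/3 satisfied
(3,2)% 4/5 satisfied
(3,3)% 4/5 satisfied
(4,1)% 4/4 satisfied
(4,4)% 3/3 satisfied
(5,1)% 2/2 satisfied
(5,2)% 3/3 satisfied
(5,3)% 3/3 satisfied
(5,4)% 2/2 satisfied

(1,2), (1,3), (2,2)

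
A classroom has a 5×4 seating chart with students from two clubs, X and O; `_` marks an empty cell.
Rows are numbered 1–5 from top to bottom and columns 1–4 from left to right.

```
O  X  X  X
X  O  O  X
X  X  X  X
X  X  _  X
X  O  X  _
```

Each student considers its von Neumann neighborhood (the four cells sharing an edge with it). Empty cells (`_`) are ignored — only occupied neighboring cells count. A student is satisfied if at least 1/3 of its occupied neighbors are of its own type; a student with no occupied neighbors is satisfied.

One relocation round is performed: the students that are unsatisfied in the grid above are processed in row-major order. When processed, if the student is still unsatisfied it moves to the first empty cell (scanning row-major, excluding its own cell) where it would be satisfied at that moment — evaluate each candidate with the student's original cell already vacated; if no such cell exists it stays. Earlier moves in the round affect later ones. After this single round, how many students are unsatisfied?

4

Initially unsatisfied (in order): (1,1), (2,2), (2,3), (5,2), (5,3).
  (1,1): no empty cell satisfies it; stays.
  (2,2): no empty cell satisfies it; stays.
  (2,3): no empty cell satisfies it; stays.
  (5,2): no empty cell satisfies it; stays.
  (5,3) → (4,3).
Resulting grid:
O X X X
X O O X
X X X X
X X X X
X O _ _
Unsatisfied now: (1,1), (2,2), (2,3), (5,2).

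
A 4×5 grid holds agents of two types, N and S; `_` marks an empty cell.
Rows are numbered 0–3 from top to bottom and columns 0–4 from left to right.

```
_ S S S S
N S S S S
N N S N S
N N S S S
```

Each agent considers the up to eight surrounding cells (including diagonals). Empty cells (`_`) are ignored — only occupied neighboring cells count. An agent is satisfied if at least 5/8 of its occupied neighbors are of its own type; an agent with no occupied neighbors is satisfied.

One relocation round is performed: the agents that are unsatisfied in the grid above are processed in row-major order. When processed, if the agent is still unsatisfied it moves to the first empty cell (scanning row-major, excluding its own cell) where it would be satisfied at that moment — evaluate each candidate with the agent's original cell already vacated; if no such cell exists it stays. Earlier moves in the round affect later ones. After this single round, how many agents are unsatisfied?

Initially unsatisfied (in order): (1,0), (1,1), (2,1), (2,3), (3,1), (3,2).
  (1,0): no empty cell satisfies it; stays.
  (1,1): no empty cell satisfies it; stays.
  (2,1): no empty cell satisfies it; stays.
  (2,3): no empty cell satisfies it; stays.
  (3,1): no empty cell satisfies it; stays.
  (3,2) → (0,0).
Resulting grid:
S S S S S
N S S S S
N N S N S
N N _ S S
Unsatisfied now: (1,0), (2,1), (2,2), (2,3).

4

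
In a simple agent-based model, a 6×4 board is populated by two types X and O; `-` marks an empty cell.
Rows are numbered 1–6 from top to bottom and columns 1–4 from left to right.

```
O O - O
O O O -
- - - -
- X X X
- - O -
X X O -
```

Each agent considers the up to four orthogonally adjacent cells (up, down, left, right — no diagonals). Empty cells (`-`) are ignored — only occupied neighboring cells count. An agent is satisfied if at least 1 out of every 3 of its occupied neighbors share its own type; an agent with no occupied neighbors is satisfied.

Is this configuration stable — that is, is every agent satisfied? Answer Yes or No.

Row 1: (1,1)O 2/2 ok · (1,2)O 2/2 ok · (1,4)O 0/0 ok
Row 2: (2,1)O 2/2 ok · (2,2)O 3/3 ok · (2,3)O 1/1 ok
Row 4: (4,2)X 1/1 ok · (4,3)X 2/3 ok · (4,4)X 1/1 ok
Row 5: (5,3)O 1/2 ok
Row 6: (6,1)X 1/1 ok · (6,2)X 1/2 ok · (6,3)O 1/2 ok
All meet the threshold, so the configuration is stable.

Yes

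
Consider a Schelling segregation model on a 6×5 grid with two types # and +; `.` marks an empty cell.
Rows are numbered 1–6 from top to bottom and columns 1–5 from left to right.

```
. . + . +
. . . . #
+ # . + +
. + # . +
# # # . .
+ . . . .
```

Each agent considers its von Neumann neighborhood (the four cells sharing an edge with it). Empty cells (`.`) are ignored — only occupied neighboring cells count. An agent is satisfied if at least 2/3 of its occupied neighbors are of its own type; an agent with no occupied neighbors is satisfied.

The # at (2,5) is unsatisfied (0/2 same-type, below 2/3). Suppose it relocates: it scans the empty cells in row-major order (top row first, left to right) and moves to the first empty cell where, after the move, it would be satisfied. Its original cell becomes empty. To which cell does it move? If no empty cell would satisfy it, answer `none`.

Vacating (2,5). Empty cells in order:
  (1,1): 0/0 same-type → satisfied — stop here.

(1,1)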